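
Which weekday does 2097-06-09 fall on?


Date: June 9, 2097
Anchor: Jan 1, 2097. With p = 2097 - 1 = 2096: (p + p//4 - p//100 + p//400) mod 7 = (2096 + 524 - 20 + 5) mod 7 = 2605 mod 7 = 1 -> Tuesday (Mon=0 ... Sun=6)
Days before June (Jan-May): 151; offset = 151 + 9 - 1 = 159
Weekday index = (1 + 159) mod 7 = 6

Day of the week: Sunday


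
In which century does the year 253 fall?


Century = (year - 1) // 100 + 1
= (253 - 1) // 100 + 1
= 252 // 100 + 1
= 2 + 1

3rd century


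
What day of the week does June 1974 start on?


Target: June 1, 1974
Anchor: Jan 1, 1974. With p = 1974 - 1 = 1973: (p + p//4 - p//100 + p//400) mod 7 = (1973 + 493 - 19 + 4) mod 7 = 2451 mod 7 = 1 -> Tuesday (Mon=0 ... Sun=6)
Days before June (Jan-May): 151 days
Weekday index = (1 + 151) mod 7 = 5

Saturday


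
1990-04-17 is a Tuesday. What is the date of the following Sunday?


Current: Tuesday
Target: Sunday
Days ahead: 5

Next Sunday: 1990-04-22


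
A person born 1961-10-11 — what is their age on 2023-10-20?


Birth: 1961-10-11
Reference: 2023-10-20
Year difference: 2023 - 1961 = 62

62 years old


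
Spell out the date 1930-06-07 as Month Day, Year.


ISO 1930-06-07 parses as year=1930, month=06, day=07
Month 6 -> June

June 7, 1930


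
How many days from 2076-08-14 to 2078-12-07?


From 2076-08-14 to 2078-12-07
2076-08-14: days before August = 31 + 29 + 31 + 30 + 31 + 30 + 31 = 213 (2076 is a leap year); day of year = 213 + 14 = 227
2078-12-07: days before December = 31 + 28 + 31 + 30 + 31 + 30 + 31 + 31 + 30 + 31 + 30 = 334 (2078 is not a leap year); day of year = 334 + 7 = 341
Rest of 2076: 366 - 227 = 139
Full years 2077 (365): 365
Total = 139 + 365 + 341 = 845

845 days


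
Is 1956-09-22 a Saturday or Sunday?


Anchor: Jan 1, 1956. With p = 1956 - 1 = 1955: (p + p//4 - p//100 + p//400) mod 7 = (1955 + 488 - 19 + 4) mod 7 = 2428 mod 7 = 6 -> Sunday (Mon=0 ... Sun=6)
Day of year: 266; offset = 265
Weekday index = (6 + 265) mod 7 = 5 -> Saturday
Weekend days: Saturday, Sunday

Yes


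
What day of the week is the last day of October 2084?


October 2084 has 31 days
Anchor: Jan 1, 2084. With p = 2084 - 1 = 2083: (p + p//4 - p//100 + p//400) mod 7 = (2083 + 520 - 20 + 5) mod 7 = 2588 mod 7 = 5 -> Saturday (Mon=0 ... Sun=6)
Days before October (Jan-Sep): 274; October 1 index = (5 + 274) mod 7 = 6 -> Sunday
Last day offset: 31 - 1 = 30 days
Weekday index = (6 + 30) mod 7 = 1

Tuesday, October 31


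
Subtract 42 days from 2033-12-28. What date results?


Start: 2033-12-28, subtract 42 days
Back 28 days from December 28 reaches November 30, 2033 -> 14 left
November 2033: 30 - 14 = 16 -> lands on November 16

Result: 2033-11-16


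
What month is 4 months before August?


August is month 8
8 - 4 = 4

April


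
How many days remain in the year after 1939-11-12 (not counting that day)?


Day of year: 316 of 365
Remaining = 365 - 316

49 days


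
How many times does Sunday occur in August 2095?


August 2095 has 31 days
Anchor: Jan 1, 2095. With p = 2095 - 1 = 2094: (p + p//4 - p//100 + p//400) mod 7 = (2094 + 523 - 20 + 5) mod 7 = 2602 mod 7 = 5 -> Saturday (Mon=0 ... Sun=6)
Days before August (Jan-Jul): 212; August 1 index = (5 + 212) mod 7 = 0 -> Monday
First Sunday is August 7
Sundays: 7, 14, 21, 28

4 Sundays


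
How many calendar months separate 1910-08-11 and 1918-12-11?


From August 1910 to December 1918
8 years * 12 = 96 months, plus 4 months = 100

100 months


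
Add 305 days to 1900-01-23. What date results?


Start: 1900-01-23, add 305 days
January 1900 has 31 days: 31 - 23 = 8 days to January 31 -> 297 left
February 1900 has 28 days -> 269 left
March 1900 has 31 days -> 238 left
April 1900 has 30 days -> 208 left
May 1900 has 31 days -> 177 left
June 1900 has 30 days -> 147 left
July 1900 has 31 days -> 116 left
August 1900 has 31 days -> 85 left
September 1900 has 30 days -> 55 left
October 1900 has 31 days -> 24 left
November 1900: 24 <= 30 -> lands on November 24

Result: 1900-11-24


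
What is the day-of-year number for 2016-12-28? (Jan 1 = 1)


Date: December 28, 2016
Days in months 1 through 11: 335
Plus 28 days in December

Day of year: 363


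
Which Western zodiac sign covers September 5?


Date: September 5
Conventional tropical zodiac dates: Virgo from August 23 onward; Libra starts September 23
September 5 falls within the Virgo range

Virgo


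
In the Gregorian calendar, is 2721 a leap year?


Gregorian leap year rule: divisible by 4, but not by 100, unless also by 400.
2721 is not divisible by 4 -> not a leap year

No


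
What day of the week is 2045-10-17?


Date: October 17, 2045
Anchor: Jan 1, 2045. With p = 2045 - 1 = 2044: (p + p//4 - p//100 + p//400) mod 7 = (2044 + 511 - 20 + 5) mod 7 = 2540 mod 7 = 6 -> Sunday (Mon=0 ... Sun=6)
Days before October (Jan-Sep): 273; offset = 273 + 17 - 1 = 289
Weekday index = (6 + 289) mod 7 = 1

Day of the week: Tuesday


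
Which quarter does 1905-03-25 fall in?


Month: March (month 3)
Q1: Jan-Mar, Q2: Apr-Jun, Q3: Jul-Sep, Q4: Oct-Dec

Q1


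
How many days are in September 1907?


September 1907

30 days


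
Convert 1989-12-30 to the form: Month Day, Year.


ISO 1989-12-30 parses as year=1989, month=12, day=30
Month 12 -> December

December 30, 1989


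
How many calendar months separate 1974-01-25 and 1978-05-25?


From January 1974 to May 1978
4 years * 12 = 48 months, plus 4 months = 52

52 months


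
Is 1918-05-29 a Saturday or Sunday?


Anchor: Jan 1, 1918. With p = 1918 - 1 = 1917: (p + p//4 - p//100 + p//400) mod 7 = (1917 + 479 - 19 + 4) mod 7 = 2381 mod 7 = 1 -> Tuesday (Mon=0 ... Sun=6)
Day of year: 149; offset = 148
Weekday index = (1 + 148) mod 7 = 2 -> Wednesday
Weekend days: Saturday, Sunday

No


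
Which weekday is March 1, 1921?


Target: March 1, 1921
Anchor: Jan 1, 1921. With p = 1921 - 1 = 1920: (p + p//4 - p//100 + p//400) mod 7 = (1920 + 480 - 19 + 4) mod 7 = 2385 mod 7 = 5 -> Saturday (Mon=0 ... Sun=6)
Days before March (Jan-Feb): 59 days
Weekday index = (5 + 59) mod 7 = 1

Tuesday


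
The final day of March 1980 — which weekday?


March 1980 has 31 days
Anchor: Jan 1, 1980. With p = 1980 - 1 = 1979: (p + p//4 - p//100 + p//400) mod 7 = (1979 + 494 - 19 + 4) mod 7 = 2458 mod 7 = 1 -> Tuesday (Mon=0 ... Sun=6)
Days before March (Jan-Feb): 60; March 1 index = (1 + 60) mod 7 = 5 -> Saturday
Last day offset: 31 - 1 = 30 days
Weekday index = (5 + 30) mod 7 = 0

Monday, March 31


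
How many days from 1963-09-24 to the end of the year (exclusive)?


Day of year: 267 of 365
Remaining = 365 - 267

98 days


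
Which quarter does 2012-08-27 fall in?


Month: August (month 8)
Q1: Jan-Mar, Q2: Apr-Jun, Q3: Jul-Sep, Q4: Oct-Dec

Q3


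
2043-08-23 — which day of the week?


Date: August 23, 2043
Anchor: Jan 1, 2043. With p = 2043 - 1 = 2042: (p + p//4 - p//100 + p//400) mod 7 = (2042 + 510 - 20 + 5) mod 7 = 2537 mod 7 = 3 -> Thursday (Mon=0 ... Sun=6)
Days before August (Jan-Jul): 212; offset = 212 + 23 - 1 = 234
Weekday index = (3 + 234) mod 7 = 6

Day of the week: Sunday


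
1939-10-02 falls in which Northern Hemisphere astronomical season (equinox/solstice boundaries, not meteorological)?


Date: October 2
Astronomical Autumn (approx.; exact equinox/solstice day varies by year): September 22 to December 20
October 2 falls within the Autumn window

Autumn


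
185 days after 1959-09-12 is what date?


Start: 1959-09-12, add 185 days
September 1959 has 30 days: 30 - 12 = 18 days to September 30 -> 167 left
October 1959 has 31 days -> 136 left
November 1959 has 30 days -> 106 left
December 1959 has 31 days -> 75 left
January 1960 has 31 days -> 44 left
February 1960 has 29 days -> 15 left
March 1960: 15 <= 31 -> lands on March 15

Result: 1960-03-15


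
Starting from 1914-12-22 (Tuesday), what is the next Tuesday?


Current: Tuesday
Target: Tuesday
Days ahead: 7

Next Tuesday: 1914-12-29


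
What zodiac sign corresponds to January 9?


Date: January 9
Conventional tropical zodiac dates: Capricorn from December 22 onward; Aquarius starts January 20
January 9 falls within the Capricorn range

Capricorn


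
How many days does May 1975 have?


May 1975

31 days


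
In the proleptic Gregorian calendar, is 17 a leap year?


Gregorian leap year rule: divisible by 4, but not by 100, unless also by 400.
17 is not divisible by 4 -> not a leap year

No


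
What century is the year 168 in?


Century = (year - 1) // 100 + 1
= (168 - 1) // 100 + 1
= 167 // 100 + 1
= 1 + 1

2nd century


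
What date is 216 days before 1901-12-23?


Start: 1901-12-23, subtract 216 days
Back 23 days from December 23 reaches November 30, 1901 -> 193 left
November 1901 has 30 days -> back to October 31, 1901 -> 163 left
October 1901 has 31 days -> back to September 30, 1901 -> 132 left
September 1901 has 30 days -> back to August 31, 1901 -> 102 left
August 1901 has 31 days -> back to July 31, 1901 -> 71 left
July 1901 has 31 days -> back to June 30, 1901 -> 40 left
June 1901 has 30 days -> back to May 31, 1901 -> 10 left
May 1901: 31 - 10 = 21 -> lands on May 21

Result: 1901-05-21


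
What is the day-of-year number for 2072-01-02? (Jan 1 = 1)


Date: January 2, 2072
No months before January
Plus 2 days in January

Day of year: 2


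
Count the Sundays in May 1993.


May 1993 has 31 days
Anchor: Jan 1, 1993. With p = 1993 - 1 = 1992: (p + p//4 - p//100 + p//400) mod 7 = (1992 + 498 - 19 + 4) mod 7 = 2475 mod 7 = 4 -> Friday (Mon=0 ... Sun=6)
Days before May (Jan-Apr): 120; May 1 index = (4 + 120) mod 7 = 5 -> Saturday
First Sunday is May 2
Sundays: 2, 9, 16, 23, 30

5 Sundays


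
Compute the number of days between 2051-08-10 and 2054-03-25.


From 2051-08-10 to 2054-03-25
2051-08-10: days before August = 31 + 28 + 31 + 30 + 31 + 30 + 31 = 212 (2051 is not a leap year); day of year = 212 + 10 = 222
2054-03-25: days before March = 31 + 28 = 59 (2054 is not a leap year); day of year = 59 + 25 = 84
Rest of 2051: 365 - 222 = 143
Full years 2052 (366), 2053 (365): 731
Total = 143 + 731 + 84 = 958

958 days


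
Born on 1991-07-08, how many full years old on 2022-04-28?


Birth: 1991-07-08
Reference: 2022-04-28
Year difference: 2022 - 1991 = 31
Birthday not yet reached in 2022, subtract 1

30 years old


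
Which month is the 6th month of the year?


Month 6 of 12

June


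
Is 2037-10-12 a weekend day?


Anchor: Jan 1, 2037. With p = 2037 - 1 = 2036: (p + p//4 - p//100 + p//400) mod 7 = (2036 + 509 - 20 + 5) mod 7 = 2530 mod 7 = 3 -> Thursday (Mon=0 ... Sun=6)
Day of year: 285; offset = 284
Weekday index = (3 + 284) mod 7 = 0 -> Monday
Weekend days: Saturday, Sunday

No


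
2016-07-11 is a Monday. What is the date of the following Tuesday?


Current: Monday
Target: Tuesday
Days ahead: 1

Next Tuesday: 2016-07-12


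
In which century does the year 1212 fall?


Century = (year - 1) // 100 + 1
= (1212 - 1) // 100 + 1
= 1211 // 100 + 1
= 12 + 1

13th century


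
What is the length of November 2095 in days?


November 2095

30 days


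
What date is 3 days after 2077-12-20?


Start: 2077-12-20, add 3 days
December 2077 has 31 days; 20 + 3 = 23 stays within December

Result: 2077-12-23


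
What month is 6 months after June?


June is month 6
6 + 6 = 12

December


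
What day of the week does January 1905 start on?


Target: January 1, 1905
Anchor: Jan 1, 1905. With p = 1905 - 1 = 1904: (p + p//4 - p//100 + p//400) mod 7 = (1904 + 476 - 19 + 4) mod 7 = 2365 mod 7 = 6 -> Sunday (Mon=0 ... Sun=6)
Offset from anchor: 0 days
Weekday index = (6 + 0) mod 7 = 6

Sunday


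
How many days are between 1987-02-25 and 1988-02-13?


From 1987-02-25 to 1988-02-13
1987-02-25: days before February = 31; day of year = 31 + 25 = 56
1988-02-13: days before February = 31; day of year = 31 + 13 = 44
Rest of 1987: 365 - 56 = 309
Total = 309 + 44 = 353

353 days


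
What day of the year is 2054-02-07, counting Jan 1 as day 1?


Date: February 7, 2054
Days in months 1 through 1: 31
Plus 7 days in February

Day of year: 38


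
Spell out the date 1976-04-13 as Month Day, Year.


ISO 1976-04-13 parses as year=1976, month=04, day=13
Month 4 -> April

April 13, 1976


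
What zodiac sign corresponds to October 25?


Date: October 25
Conventional tropical zodiac dates: Scorpio from October 23 onward; Sagittarius starts November 22
October 25 falls within the Scorpio range

Scorpio


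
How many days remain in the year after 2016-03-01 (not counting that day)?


Day of year: 61 of 366
Remaining = 366 - 61

305 days


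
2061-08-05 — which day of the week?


Date: August 5, 2061
Anchor: Jan 1, 2061. With p = 2061 - 1 = 2060: (p + p//4 - p//100 + p//400) mod 7 = (2060 + 515 - 20 + 5) mod 7 = 2560 mod 7 = 5 -> Saturday (Mon=0 ... Sun=6)
Days before August (Jan-Jul): 212; offset = 212 + 5 - 1 = 216
Weekday index = (5 + 216) mod 7 = 4

Day of the week: Friday


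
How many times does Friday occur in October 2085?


October 2085 has 31 days
Anchor: Jan 1, 2085. With p = 2085 - 1 = 2084: (p + p//4 - p//100 + p//400) mod 7 = (2084 + 521 - 20 + 5) mod 7 = 2590 mod 7 = 0 -> Monday (Mon=0 ... Sun=6)
Days before October (Jan-Sep): 273; October 1 index = (0 + 273) mod 7 = 0 -> Monday
First Friday is October 5
Fridays: 5, 12, 19, 26

4 Fridays


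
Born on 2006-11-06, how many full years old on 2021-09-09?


Birth: 2006-11-06
Reference: 2021-09-09
Year difference: 2021 - 2006 = 15
Birthday not yet reached in 2021, subtract 1

14 years old


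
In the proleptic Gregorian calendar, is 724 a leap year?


Gregorian leap year rule: divisible by 4, but not by 100, unless also by 400.
724 is divisible by 4 but not 100 -> leap year

Yes


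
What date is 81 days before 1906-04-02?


Start: 1906-04-02, subtract 81 days
Back 2 days from April 2 reaches March 31, 1906 -> 79 left
March 1906 has 31 days -> back to February 28, 1906 -> 48 left
February 1906 has 28 days -> back to January 31, 1906 -> 20 left
January 1906: 31 - 20 = 11 -> lands on January 11

Result: 1906-01-11


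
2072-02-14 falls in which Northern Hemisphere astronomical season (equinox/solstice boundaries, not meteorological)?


Date: February 14
Astronomical Winter (approx.; exact equinox/solstice day varies by year): December 21 to March 19
February 14 falls within the Winter window

Winter


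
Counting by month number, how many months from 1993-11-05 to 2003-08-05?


From November 1993 to August 2003
10 years * 12 = 120 months, minus 3 months = 117

117 months


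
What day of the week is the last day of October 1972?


October 1972 has 31 days
Anchor: Jan 1, 1972. With p = 1972 - 1 = 1971: (p + p//4 - p//100 + p//400) mod 7 = (1971 + 492 - 19 + 4) mod 7 = 2448 mod 7 = 5 -> Saturday (Mon=0 ... Sun=6)
Days before October (Jan-Sep): 274; October 1 index = (5 + 274) mod 7 = 6 -> Sunday
Last day offset: 31 - 1 = 30 days
Weekday index = (6 + 30) mod 7 = 1

Tuesday, October 31


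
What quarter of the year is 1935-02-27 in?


Month: February (month 2)
Q1: Jan-Mar, Q2: Apr-Jun, Q3: Jul-Sep, Q4: Oct-Dec

Q1


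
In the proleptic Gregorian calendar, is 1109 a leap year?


Gregorian leap year rule: divisible by 4, but not by 100, unless also by 400.
1109 is not divisible by 4 -> not a leap year

No


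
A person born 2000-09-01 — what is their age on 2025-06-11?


Birth: 2000-09-01
Reference: 2025-06-11
Year difference: 2025 - 2000 = 25
Birthday not yet reached in 2025, subtract 1

24 years old


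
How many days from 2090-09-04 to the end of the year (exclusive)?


Day of year: 247 of 365
Remaining = 365 - 247

118 days


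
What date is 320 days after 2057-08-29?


Start: 2057-08-29, add 320 days
August 2057 has 31 days: 31 - 29 = 2 days to August 31 -> 318 left
September 2057 has 30 days -> 288 left
October 2057 has 31 days -> 257 left
November 2057 has 30 days -> 227 left
December 2057 has 31 days -> 196 left
January 2058 has 31 days -> 165 left
February 2058 has 28 days -> 137 left
March 2058 has 31 days -> 106 left
April 2058 has 30 days -> 76 left
May 2058 has 31 days -> 45 left
June 2058 has 30 days -> 15 left
July 2058: 15 <= 31 -> lands on July 15

Result: 2058-07-15


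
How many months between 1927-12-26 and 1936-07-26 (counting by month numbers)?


From December 1927 to July 1936
9 years * 12 = 108 months, minus 5 months = 103

103 months


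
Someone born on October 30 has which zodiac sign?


Date: October 30
Conventional tropical zodiac dates: Scorpio from October 23 onward; Sagittarius starts November 22
October 30 falls within the Scorpio range

Scorpio


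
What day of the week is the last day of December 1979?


December 1979 has 31 days
Anchor: Jan 1, 1979. With p = 1979 - 1 = 1978: (p + p//4 - p//100 + p//400) mod 7 = (1978 + 494 - 19 + 4) mod 7 = 2457 mod 7 = 0 -> Monday (Mon=0 ... Sun=6)
Days before December (Jan-Nov): 334; December 1 index = (0 + 334) mod 7 = 5 -> Saturday
Last day offset: 31 - 1 = 30 days
Weekday index = (5 + 30) mod 7 = 0

Monday, December 31


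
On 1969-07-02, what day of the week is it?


Date: July 2, 1969
Anchor: Jan 1, 1969. With p = 1969 - 1 = 1968: (p + p//4 - p//100 + p//400) mod 7 = (1968 + 492 - 19 + 4) mod 7 = 2445 mod 7 = 2 -> Wednesday (Mon=0 ... Sun=6)
Days before July (Jan-Jun): 181; offset = 181 + 2 - 1 = 182
Weekday index = (2 + 182) mod 7 = 2

Day of the week: Wednesday


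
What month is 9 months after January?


January is month 1
1 + 9 = 10

October


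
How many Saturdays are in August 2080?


August 2080 has 31 days
Anchor: Jan 1, 2080. With p = 2080 - 1 = 2079: (p + p//4 - p//100 + p//400) mod 7 = (2079 + 519 - 20 + 5) mod 7 = 2583 mod 7 = 0 -> Monday (Mon=0 ... Sun=6)
Days before August (Jan-Jul): 213; August 1 index = (0 + 213) mod 7 = 3 -> Thursday
First Saturday is August 3
Saturdays: 3, 10, 17, 24, 31

5 Saturdays


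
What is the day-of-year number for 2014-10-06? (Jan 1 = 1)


Date: October 6, 2014
Days in months 1 through 9: 273
Plus 6 days in October

Day of year: 279


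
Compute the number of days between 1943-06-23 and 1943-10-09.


From 1943-06-23 to 1943-10-09
1943-06-23: days before June = 31 + 28 + 31 + 30 + 31 = 151 (1943 is not a leap year); day of year = 151 + 23 = 174
1943-10-09: days before October = 31 + 28 + 31 + 30 + 31 + 30 + 31 + 31 + 30 = 273 (1943 is not a leap year); day of year = 273 + 9 = 282
Same year: 282 - 174 = 108

108 days


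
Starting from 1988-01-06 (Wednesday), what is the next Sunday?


Current: Wednesday
Target: Sunday
Days ahead: 4

Next Sunday: 1988-01-10


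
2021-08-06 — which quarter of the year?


Month: August (month 8)
Q1: Jan-Mar, Q2: Apr-Jun, Q3: Jul-Sep, Q4: Oct-Dec

Q3


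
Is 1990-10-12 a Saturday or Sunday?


Anchor: Jan 1, 1990. With p = 1990 - 1 = 1989: (p + p//4 - p//100 + p//400) mod 7 = (1989 + 497 - 19 + 4) mod 7 = 2471 mod 7 = 0 -> Monday (Mon=0 ... Sun=6)
Day of year: 285; offset = 284
Weekday index = (0 + 284) mod 7 = 4 -> Friday
Weekend days: Saturday, Sunday

No


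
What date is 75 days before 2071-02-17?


Start: 2071-02-17, subtract 75 days
Back 17 days from February 17 reaches January 31, 2071 -> 58 left
January 2071 has 31 days -> back to December 31, 2070 -> 27 left
December 2070: 31 - 27 = 4 -> lands on December 4

Result: 2070-12-04


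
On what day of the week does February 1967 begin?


Target: February 1, 1967
Anchor: Jan 1, 1967. With p = 1967 - 1 = 1966: (p + p//4 - p//100 + p//400) mod 7 = (1966 + 491 - 19 + 4) mod 7 = 2442 mod 7 = 6 -> Sunday (Mon=0 ... Sun=6)
Days before February (Jan): 31 days
Weekday index = (6 + 31) mod 7 = 2

Wednesday


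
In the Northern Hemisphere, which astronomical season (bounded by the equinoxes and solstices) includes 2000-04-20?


Date: April 20
Astronomical Spring (approx.; exact equinox/solstice day varies by year): March 20 to June 20
April 20 falls within the Spring window

Spring


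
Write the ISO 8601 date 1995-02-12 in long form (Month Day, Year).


ISO 1995-02-12 parses as year=1995, month=02, day=12
Month 2 -> February

February 12, 1995


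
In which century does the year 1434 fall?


Century = (year - 1) // 100 + 1
= (1434 - 1) // 100 + 1
= 1433 // 100 + 1
= 14 + 1

15th century


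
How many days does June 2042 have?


June 2042

30 days


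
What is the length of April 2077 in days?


April 2077

30 days


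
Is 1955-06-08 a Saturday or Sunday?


Anchor: Jan 1, 1955. With p = 1955 - 1 = 1954: (p + p//4 - p//100 + p//400) mod 7 = (1954 + 488 - 19 + 4) mod 7 = 2427 mod 7 = 5 -> Saturday (Mon=0 ... Sun=6)
Day of year: 159; offset = 158
Weekday index = (5 + 158) mod 7 = 2 -> Wednesday
Weekend days: Saturday, Sunday

No


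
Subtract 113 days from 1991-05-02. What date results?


Start: 1991-05-02, subtract 113 days
Back 2 days from May 2 reaches April 30, 1991 -> 111 left
April 1991 has 30 days -> back to March 31, 1991 -> 81 left
March 1991 has 31 days -> back to February 28, 1991 -> 50 left
February 1991 has 28 days -> back to January 31, 1991 -> 22 left
January 1991: 31 - 22 = 9 -> lands on January 9

Result: 1991-01-09


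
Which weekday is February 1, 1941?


Target: February 1, 1941
Anchor: Jan 1, 1941. With p = 1941 - 1 = 1940: (p + p//4 - p//100 + p//400) mod 7 = (1940 + 485 - 19 + 4) mod 7 = 2410 mod 7 = 2 -> Wednesday (Mon=0 ... Sun=6)
Days before February (Jan): 31 days
Weekday index = (2 + 31) mod 7 = 5

Saturday


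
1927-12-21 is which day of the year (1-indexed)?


Date: December 21, 1927
Days in months 1 through 11: 334
Plus 21 days in December

Day of year: 355


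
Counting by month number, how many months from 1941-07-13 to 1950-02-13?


From July 1941 to February 1950
9 years * 12 = 108 months, minus 5 months = 103

103 months


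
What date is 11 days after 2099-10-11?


Start: 2099-10-11, add 11 days
October 2099 has 31 days; 11 + 11 = 22 stays within October

Result: 2099-10-22


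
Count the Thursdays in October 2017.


October 2017 has 31 days
Anchor: Jan 1, 2017. With p = 2017 - 1 = 2016: (p + p//4 - p//100 + p//400) mod 7 = (2016 + 504 - 20 + 5) mod 7 = 2505 mod 7 = 6 -> Sunday (Mon=0 ... Sun=6)
Days before October (Jan-Sep): 273; October 1 index = (6 + 273) mod 7 = 6 -> Sunday
First Thursday is October 5
Thursdays: 5, 12, 19, 26

4 Thursdays


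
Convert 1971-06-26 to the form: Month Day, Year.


ISO 1971-06-26 parses as year=1971, month=06, day=26
Month 6 -> June

June 26, 1971


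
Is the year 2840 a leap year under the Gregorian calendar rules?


Gregorian leap year rule: divisible by 4, but not by 100, unless also by 400.
2840 is divisible by 4 but not 100 -> leap year

Yes


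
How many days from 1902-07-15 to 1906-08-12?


From 1902-07-15 to 1906-08-12
1902-07-15: days before July = 31 + 28 + 31 + 30 + 31 + 30 = 181 (1902 is not a leap year); day of year = 181 + 15 = 196
1906-08-12: days before August = 31 + 28 + 31 + 30 + 31 + 30 + 31 = 212 (1906 is not a leap year); day of year = 212 + 12 = 224
Rest of 1902: 365 - 196 = 169
Full years 1903 (365), 1904 (366), 1905 (365): 1096
Total = 169 + 1096 + 224 = 1489

1489 days


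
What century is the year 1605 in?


Century = (year - 1) // 100 + 1
= (1605 - 1) // 100 + 1
= 1604 // 100 + 1
= 16 + 1

17th century


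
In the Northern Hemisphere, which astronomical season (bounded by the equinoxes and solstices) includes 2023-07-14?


Date: July 14
Astronomical Summer (approx.; exact equinox/solstice day varies by year): June 21 to September 21
July 14 falls within the Summer window

Summer


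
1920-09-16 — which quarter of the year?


Month: September (month 9)
Q1: Jan-Mar, Q2: Apr-Jun, Q3: Jul-Sep, Q4: Oct-Dec

Q3


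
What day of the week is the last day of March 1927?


March 1927 has 31 days
Anchor: Jan 1, 1927. With p = 1927 - 1 = 1926: (p + p//4 - p//100 + p//400) mod 7 = (1926 + 481 - 19 + 4) mod 7 = 2392 mod 7 = 5 -> Saturday (Mon=0 ... Sun=6)
Days before March (Jan-Feb): 59; March 1 index = (5 + 59) mod 7 = 1 -> Tuesday
Last day offset: 31 - 1 = 30 days
Weekday index = (1 + 30) mod 7 = 3

Thursday, March 31


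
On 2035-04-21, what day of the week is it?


Date: April 21, 2035
Anchor: Jan 1, 2035. With p = 2035 - 1 = 2034: (p + p//4 - p//100 + p//400) mod 7 = (2034 + 508 - 20 + 5) mod 7 = 2527 mod 7 = 0 -> Monday (Mon=0 ... Sun=6)
Days before April (Jan-Mar): 90; offset = 90 + 21 - 1 = 110
Weekday index = (0 + 110) mod 7 = 5

Day of the week: Saturday


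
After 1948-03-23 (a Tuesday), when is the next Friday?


Current: Tuesday
Target: Friday
Days ahead: 3

Next Friday: 1948-03-26


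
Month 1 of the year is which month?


Month 1 of 12

January


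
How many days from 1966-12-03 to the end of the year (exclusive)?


Day of year: 337 of 365
Remaining = 365 - 337

28 days


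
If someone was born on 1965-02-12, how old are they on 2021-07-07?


Birth: 1965-02-12
Reference: 2021-07-07
Year difference: 2021 - 1965 = 56

56 years old


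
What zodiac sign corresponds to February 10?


Date: February 10
Conventional tropical zodiac dates: Aquarius from January 20 onward; Pisces starts February 19
February 10 falls within the Aquarius range

Aquarius


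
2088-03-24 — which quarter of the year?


Month: March (month 3)
Q1: Jan-Mar, Q2: Apr-Jun, Q3: Jul-Sep, Q4: Oct-Dec

Q1


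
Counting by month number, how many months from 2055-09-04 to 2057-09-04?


From September 2055 to September 2057
2 years * 12 = 24 months = 24

24 months


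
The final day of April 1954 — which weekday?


April 1954 has 30 days
Anchor: Jan 1, 1954. With p = 1954 - 1 = 1953: (p + p//4 - p//100 + p//400) mod 7 = (1953 + 488 - 19 + 4) mod 7 = 2426 mod 7 = 4 -> Friday (Mon=0 ... Sun=6)
Days before April (Jan-Mar): 90; April 1 index = (4 + 90) mod 7 = 3 -> Thursday
Last day offset: 30 - 1 = 29 days
Weekday index = (3 + 29) mod 7 = 4

Friday, April 30


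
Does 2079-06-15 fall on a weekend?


Anchor: Jan 1, 2079. With p = 2079 - 1 = 2078: (p + p//4 - p//100 + p//400) mod 7 = (2078 + 519 - 20 + 5) mod 7 = 2582 mod 7 = 6 -> Sunday (Mon=0 ... Sun=6)
Day of year: 166; offset = 165
Weekday index = (6 + 165) mod 7 = 3 -> Thursday
Weekend days: Saturday, Sunday

No


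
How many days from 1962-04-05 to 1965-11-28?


From 1962-04-05 to 1965-11-28
1962-04-05: days before April = 31 + 28 + 31 = 90 (1962 is not a leap year); day of year = 90 + 5 = 95
1965-11-28: days before November = 31 + 28 + 31 + 30 + 31 + 30 + 31 + 31 + 30 + 31 = 304 (1965 is not a leap year); day of year = 304 + 28 = 332
Rest of 1962: 365 - 95 = 270
Full years 1963 (365), 1964 (366): 731
Total = 270 + 731 + 332 = 1333

1333 days


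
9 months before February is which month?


February is month 2
2 - 9 = -7; wrap: -7 + 12 = 5

May


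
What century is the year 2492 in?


Century = (year - 1) // 100 + 1
= (2492 - 1) // 100 + 1
= 2491 // 100 + 1
= 24 + 1

25th century


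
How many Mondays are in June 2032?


June 2032 has 30 days
Anchor: Jan 1, 2032. With p = 2032 - 1 = 2031: (p + p//4 - p//100 + p//400) mod 7 = (2031 + 507 - 20 + 5) mod 7 = 2523 mod 7 = 3 -> Thursday (Mon=0 ... Sun=6)
Days before June (Jan-May): 152; June 1 index = (3 + 152) mod 7 = 1 -> Tuesday
First Monday is June 7
Mondays: 7, 14, 21, 28

4 Mondays


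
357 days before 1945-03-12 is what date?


Start: 1945-03-12, subtract 357 days
Back 12 days from March 12 reaches February 28, 1945 -> 345 left
February 1945 has 28 days -> back to January 31, 1945 -> 317 left
January 1945 has 31 days -> back to December 31, 1944 -> 286 left
December 1944 has 31 days -> back to November 30, 1944 -> 255 left
November 1944 has 30 days -> back to October 31, 1944 -> 225 left
October 1944 has 31 days -> back to September 30, 1944 -> 194 left
September 1944 has 30 days -> back to August 31, 1944 -> 164 left
August 1944 has 31 days -> back to July 31, 1944 -> 133 left
July 1944 has 31 days -> back to June 30, 1944 -> 102 left
June 1944 has 30 days -> back to May 31, 1944 -> 72 left
May 1944 has 31 days -> back to April 30, 1944 -> 41 left
April 1944 has 30 days -> back to March 31, 1944 -> 11 left
March 1944: 31 - 11 = 20 -> lands on March 20

Result: 1944-03-20


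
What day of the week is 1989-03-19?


Date: March 19, 1989
Anchor: Jan 1, 1989. With p = 1989 - 1 = 1988: (p + p//4 - p//100 + p//400) mod 7 = (1988 + 497 - 19 + 4) mod 7 = 2470 mod 7 = 6 -> Sunday (Mon=0 ... Sun=6)
Days before March (Jan-Feb): 59; offset = 59 + 19 - 1 = 77
Weekday index = (6 + 77) mod 7 = 6

Day of the week: Sunday


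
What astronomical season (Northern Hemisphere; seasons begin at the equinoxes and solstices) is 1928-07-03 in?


Date: July 3
Astronomical Summer (approx.; exact equinox/solstice day varies by year): June 21 to September 21
July 3 falls within the Summer window

Summer


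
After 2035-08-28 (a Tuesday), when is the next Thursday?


Current: Tuesday
Target: Thursday
Days ahead: 2

Next Thursday: 2035-08-30


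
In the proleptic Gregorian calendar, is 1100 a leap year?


Gregorian leap year rule: divisible by 4, but not by 100, unless also by 400.
1100 is divisible by 100 but not 400 -> not a leap year

No


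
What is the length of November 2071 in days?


November 2071

30 days


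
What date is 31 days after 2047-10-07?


Start: 2047-10-07, add 31 days
October 2047 has 31 days: 31 - 7 = 24 days to October 31 -> 7 left
November 2047: 7 <= 30 -> lands on November 7

Result: 2047-11-07


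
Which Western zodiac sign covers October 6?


Date: October 6
Conventional tropical zodiac dates: Libra from September 23 onward; Scorpio starts October 23
October 6 falls within the Libra range

Libra


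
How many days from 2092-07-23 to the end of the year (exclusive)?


Day of year: 205 of 366
Remaining = 366 - 205

161 days


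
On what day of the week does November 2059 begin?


Target: November 1, 2059
Anchor: Jan 1, 2059. With p = 2059 - 1 = 2058: (p + p//4 - p//100 + p//400) mod 7 = (2058 + 514 - 20 + 5) mod 7 = 2557 mod 7 = 2 -> Wednesday (Mon=0 ... Sun=6)
Days before November (Jan-Oct): 304 days
Weekday index = (2 + 304) mod 7 = 5

Saturday


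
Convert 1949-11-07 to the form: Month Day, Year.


ISO 1949-11-07 parses as year=1949, month=11, day=07
Month 11 -> November

November 7, 1949


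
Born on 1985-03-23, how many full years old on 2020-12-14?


Birth: 1985-03-23
Reference: 2020-12-14
Year difference: 2020 - 1985 = 35

35 years old


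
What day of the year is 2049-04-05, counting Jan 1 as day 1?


Date: April 5, 2049
Days in months 1 through 3: 90
Plus 5 days in April

Day of year: 95


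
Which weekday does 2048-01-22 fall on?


Date: January 22, 2048
Anchor: Jan 1, 2048. With p = 2048 - 1 = 2047: (p + p//4 - p//100 + p//400) mod 7 = (2047 + 511 - 20 + 5) mod 7 = 2543 mod 7 = 2 -> Wednesday (Mon=0 ... Sun=6)
Days into year = 22 - 1 = 21
Weekday index = (2 + 21) mod 7 = 2

Day of the week: Wednesday


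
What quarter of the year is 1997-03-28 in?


Month: March (month 3)
Q1: Jan-Mar, Q2: Apr-Jun, Q3: Jul-Sep, Q4: Oct-Dec

Q1


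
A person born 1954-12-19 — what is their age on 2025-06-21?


Birth: 1954-12-19
Reference: 2025-06-21
Year difference: 2025 - 1954 = 71
Birthday not yet reached in 2025, subtract 1

70 years old


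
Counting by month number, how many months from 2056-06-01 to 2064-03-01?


From June 2056 to March 2064
8 years * 12 = 96 months, minus 3 months = 93

93 months


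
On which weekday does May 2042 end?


May 2042 has 31 days
Anchor: Jan 1, 2042. With p = 2042 - 1 = 2041: (p + p//4 - p//100 + p//400) mod 7 = (2041 + 510 - 20 + 5) mod 7 = 2536 mod 7 = 2 -> Wednesday (Mon=0 ... Sun=6)
Days before May (Jan-Apr): 120; May 1 index = (2 + 120) mod 7 = 3 -> Thursday
Last day offset: 31 - 1 = 30 days
Weekday index = (3 + 30) mod 7 = 5

Saturday, May 31


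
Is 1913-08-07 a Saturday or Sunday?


Anchor: Jan 1, 1913. With p = 1913 - 1 = 1912: (p + p//4 - p//100 + p//400) mod 7 = (1912 + 478 - 19 + 4) mod 7 = 2375 mod 7 = 2 -> Wednesday (Mon=0 ... Sun=6)
Day of year: 219; offset = 218
Weekday index = (2 + 218) mod 7 = 3 -> Thursday
Weekend days: Saturday, Sunday

No


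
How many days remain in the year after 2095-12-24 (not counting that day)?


Day of year: 358 of 365
Remaining = 365 - 358

7 days


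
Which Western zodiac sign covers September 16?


Date: September 16
Conventional tropical zodiac dates: Virgo from August 23 onward; Libra starts September 23
September 16 falls within the Virgo range

Virgo


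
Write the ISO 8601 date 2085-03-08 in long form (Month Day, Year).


ISO 2085-03-08 parses as year=2085, month=03, day=08
Month 3 -> March

March 8, 2085


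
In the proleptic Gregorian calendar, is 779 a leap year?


Gregorian leap year rule: divisible by 4, but not by 100, unless also by 400.
779 is not divisible by 4 -> not a leap year

No


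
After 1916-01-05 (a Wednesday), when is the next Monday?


Current: Wednesday
Target: Monday
Days ahead: 5

Next Monday: 1916-01-10


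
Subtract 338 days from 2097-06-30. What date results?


Start: 2097-06-30, subtract 338 days
Back 30 days from June 30 reaches May 31, 2097 -> 308 left
May 2097 has 31 days -> back to April 30, 2097 -> 277 left
April 2097 has 30 days -> back to March 31, 2097 -> 247 left
March 2097 has 31 days -> back to February 28, 2097 -> 216 left
February 2097 has 28 days -> back to January 31, 2097 -> 188 left
January 2097 has 31 days -> back to December 31, 2096 -> 157 left
December 2096 has 31 days -> back to November 30, 2096 -> 126 left
November 2096 has 30 days -> back to October 31, 2096 -> 96 left
October 2096 has 31 days -> back to September 30, 2096 -> 65 left
September 2096 has 30 days -> back to August 31, 2096 -> 35 left
August 2096 has 31 days -> back to July 31, 2096 -> 4 left
July 2096: 31 - 4 = 27 -> lands on July 27

Result: 2096-07-27


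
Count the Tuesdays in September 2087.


September 2087 has 30 days
Anchor: Jan 1, 2087. With p = 2087 - 1 = 2086: (p + p//4 - p//100 + p//400) mod 7 = (2086 + 521 - 20 + 5) mod 7 = 2592 mod 7 = 2 -> Wednesday (Mon=0 ... Sun=6)
Days before September (Jan-Aug): 243; September 1 index = (2 + 243) mod 7 = 0 -> Monday
First Tuesday is September 2
Tuesdays: 2, 9, 16, 23, 30

5 Tuesdays


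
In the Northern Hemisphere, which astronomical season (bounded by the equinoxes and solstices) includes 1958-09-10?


Date: September 10
Astronomical Summer (approx.; exact equinox/solstice day varies by year): June 21 to September 21
September 10 falls within the Summer window

Summer


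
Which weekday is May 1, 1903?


Target: May 1, 1903
Anchor: Jan 1, 1903. With p = 1903 - 1 = 1902: (p + p//4 - p//100 + p//400) mod 7 = (1902 + 475 - 19 + 4) mod 7 = 2362 mod 7 = 3 -> Thursday (Mon=0 ... Sun=6)
Days before May (Jan-Apr): 120 days
Weekday index = (3 + 120) mod 7 = 4

Friday


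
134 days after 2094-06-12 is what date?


Start: 2094-06-12, add 134 days
June 2094 has 30 days: 30 - 12 = 18 days to June 30 -> 116 left
July 2094 has 31 days -> 85 left
August 2094 has 31 days -> 54 left
September 2094 has 30 days -> 24 left
October 2094: 24 <= 31 -> lands on October 24

Result: 2094-10-24


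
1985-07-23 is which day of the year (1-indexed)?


Date: July 23, 1985
Days in months 1 through 6: 181
Plus 23 days in July

Day of year: 204


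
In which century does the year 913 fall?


Century = (year - 1) // 100 + 1
= (913 - 1) // 100 + 1
= 912 // 100 + 1
= 9 + 1

10th century


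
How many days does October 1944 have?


October 1944

31 days


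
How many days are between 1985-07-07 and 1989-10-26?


From 1985-07-07 to 1989-10-26
1985-07-07: days before July = 31 + 28 + 31 + 30 + 31 + 30 = 181 (1985 is not a leap year); day of year = 181 + 7 = 188
1989-10-26: days before October = 31 + 28 + 31 + 30 + 31 + 30 + 31 + 31 + 30 = 273 (1989 is not a leap year); day of year = 273 + 26 = 299
Rest of 1985: 365 - 188 = 177
Full years 1986 (365), 1987 (365), 1988 (366): 1096
Total = 177 + 1096 + 299 = 1572

1572 days


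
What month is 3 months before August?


August is month 8
8 - 3 = 5

May


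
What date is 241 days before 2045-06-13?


Start: 2045-06-13, subtract 241 days
Back 13 days from June 13 reaches May 31, 2045 -> 228 left
May 2045 has 31 days -> back to April 30, 2045 -> 197 left
April 2045 has 30 days -> back to March 31, 2045 -> 167 left
March 2045 has 31 days -> back to February 28, 2045 -> 136 left
February 2045 has 28 days -> back to January 31, 2045 -> 108 left
January 2045 has 31 days -> back to December 31, 2044 -> 77 left
December 2044 has 31 days -> back to November 30, 2044 -> 46 left
November 2044 has 30 days -> back to October 31, 2044 -> 16 left
October 2044: 31 - 16 = 15 -> lands on October 15

Result: 2044-10-15


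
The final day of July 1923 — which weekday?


July 1923 has 31 days
Anchor: Jan 1, 1923. With p = 1923 - 1 = 1922: (p + p//4 - p//100 + p//400) mod 7 = (1922 + 480 - 19 + 4) mod 7 = 2387 mod 7 = 0 -> Monday (Mon=0 ... Sun=6)
Days before July (Jan-Jun): 181; July 1 index = (0 + 181) mod 7 = 6 -> Sunday
Last day offset: 31 - 1 = 30 days
Weekday index = (6 + 30) mod 7 = 1

Tuesday, July 31


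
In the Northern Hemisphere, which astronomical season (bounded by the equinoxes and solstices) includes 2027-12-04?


Date: December 4
Astronomical Autumn (approx.; exact equinox/solstice day varies by year): September 22 to December 20
December 4 falls within the Autumn window

Autumn


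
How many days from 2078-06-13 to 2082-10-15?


From 2078-06-13 to 2082-10-15
2078-06-13: days before June = 31 + 28 + 31 + 30 + 31 = 151 (2078 is not a leap year); day of year = 151 + 13 = 164
2082-10-15: days before October = 31 + 28 + 31 + 30 + 31 + 30 + 31 + 31 + 30 = 273 (2082 is not a leap year); day of year = 273 + 15 = 288
Rest of 2078: 365 - 164 = 201
Full years 2079 (365), 2080 (366), 2081 (365): 1096
Total = 201 + 1096 + 288 = 1585

1585 days


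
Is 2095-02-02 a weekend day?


Anchor: Jan 1, 2095. With p = 2095 - 1 = 2094: (p + p//4 - p//100 + p//400) mod 7 = (2094 + 523 - 20 + 5) mod 7 = 2602 mod 7 = 5 -> Saturday (Mon=0 ... Sun=6)
Day of year: 33; offset = 32
Weekday index = (5 + 32) mod 7 = 2 -> Wednesday
Weekend days: Saturday, Sunday

No


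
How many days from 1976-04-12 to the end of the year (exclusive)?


Day of year: 103 of 366
Remaining = 366 - 103

263 days


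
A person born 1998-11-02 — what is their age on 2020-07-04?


Birth: 1998-11-02
Reference: 2020-07-04
Year difference: 2020 - 1998 = 22
Birthday not yet reached in 2020, subtract 1

21 years old


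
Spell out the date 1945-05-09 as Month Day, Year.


ISO 1945-05-09 parses as year=1945, month=05, day=09
Month 5 -> May

May 9, 1945


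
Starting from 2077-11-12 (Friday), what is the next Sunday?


Current: Friday
Target: Sunday
Days ahead: 2

Next Sunday: 2077-11-14


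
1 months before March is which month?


March is month 3
3 - 1 = 2

February


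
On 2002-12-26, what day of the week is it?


Date: December 26, 2002
Anchor: Jan 1, 2002. With p = 2002 - 1 = 2001: (p + p//4 - p//100 + p//400) mod 7 = (2001 + 500 - 20 + 5) mod 7 = 2486 mod 7 = 1 -> Tuesday (Mon=0 ... Sun=6)
Days before December (Jan-Nov): 334; offset = 334 + 26 - 1 = 359
Weekday index = (1 + 359) mod 7 = 3

Day of the week: Thursday


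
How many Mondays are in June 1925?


June 1925 has 30 days
Anchor: Jan 1, 1925. With p = 1925 - 1 = 1924: (p + p//4 - p//100 + p//400) mod 7 = (1924 + 481 - 19 + 4) mod 7 = 2390 mod 7 = 3 -> Thursday (Mon=0 ... Sun=6)
Days before June (Jan-May): 151; June 1 index = (3 + 151) mod 7 = 0 -> Monday
First Monday is June 1
Mondays: 1, 8, 15, 22, 29

5 Mondays
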